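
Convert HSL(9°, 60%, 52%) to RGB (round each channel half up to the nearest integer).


H=9°, S=0.60, L=0.52
C = (1-|2L-1|)×S = (1-|0.04|)×0.60 = 0.576
H' = H/60 = 9/60 ≈ 0.1500; X = C×(1-|H' mod 2 - 1|) = 0.0864
m = L - C/2 = 0.52 - 0.288 = 0.232
Sector ⌊H'⌋ = 0 → (R',G',B') = (0.576, 0.0864, 0.0)
RGB = ((R'+m)×255, (G'+m)×255, (B'+m)×255) = (206.04, 81.192, 59.16)
Round half up → RGB(206, 81, 59)


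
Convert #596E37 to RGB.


59 → 89 (R)
6E → 110 (G)
37 → 55 (B)
= RGB(89, 110, 55)


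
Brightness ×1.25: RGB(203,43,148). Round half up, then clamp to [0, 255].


Multiply each channel by 1.25, round half up, clamp to [0, 255]
R: 203×1.25 = 253.75 → round → 254
G: 43×1.25 = 53.75 → round → 54
B: 148×1.25 = 185
= RGB(254, 54, 185)


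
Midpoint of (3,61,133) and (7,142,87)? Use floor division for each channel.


Midpoint: each channel = ⌊(C₁+C₂)/2⌋
R: ⌊(3+7)/2⌋ = 5
G: ⌊(61+142)/2⌋ = 101
B: ⌊(133+87)/2⌋ = 110
= RGB(5, 101, 110)


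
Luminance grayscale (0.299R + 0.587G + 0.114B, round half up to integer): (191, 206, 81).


Gray = 0.299×R + 0.587×G + 0.114×B
Gray = 0.299×191 + 0.587×206 + 0.114×81
Gray = 57.109 + 120.922 + 9.234
Gray = 187.265 → round half up → 187
Gray = 187


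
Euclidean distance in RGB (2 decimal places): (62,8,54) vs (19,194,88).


d = √[(R₁-R₂)² + (G₁-G₂)² + (B₁-B₂)²]
d = √[(62-19)² + (8-194)² + (54-88)²]
d = √[1849 + 34596 + 1156]
d = √37601
d ≈ 193.91


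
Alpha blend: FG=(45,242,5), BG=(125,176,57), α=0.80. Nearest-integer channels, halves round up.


C = α×F + (1-α)×B, with 1-α = 0.20
R: 0.80×45 + 0.20×125 = 36.00 + 25.00 = 61.00 → 61
G: 0.80×242 + 0.20×176 = 193.60 + 35.20 = 228.80 → 229
B: 0.80×5 + 0.20×57 = 4.00 + 11.40 = 15.40 → 15
= RGB(61, 229, 15)


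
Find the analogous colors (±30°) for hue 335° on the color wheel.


Base hue: 335°
Left analog: (335 - 30) mod 360 = 305°
Right analog: (335 + 30) mod 360 = 5°
Analogous hues = 305° and 5°


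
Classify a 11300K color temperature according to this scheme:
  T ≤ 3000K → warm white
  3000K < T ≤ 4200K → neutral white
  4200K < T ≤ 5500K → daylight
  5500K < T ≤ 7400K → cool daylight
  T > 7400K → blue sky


Temperature: 11300K
11300K > 7400K → blue sky
Classification: blue sky


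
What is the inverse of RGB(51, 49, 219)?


Invert: (255-R, 255-G, 255-B)
R: 255-51 = 204
G: 255-49 = 206
B: 255-219 = 36
= RGB(204, 206, 36)


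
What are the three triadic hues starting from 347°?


Triadic: equally spaced at 120° intervals
H1 = 347°
H2 = (347 + 120) mod 360 = 107°
H3 = (347 + 240) mod 360 = 227°
Triadic = 347°, 107°, 227°


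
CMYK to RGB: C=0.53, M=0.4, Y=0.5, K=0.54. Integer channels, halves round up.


R = 255 × (1-C) × (1-K) = 255 × 0.47 × 0.46 = 55.131 → 55
G = 255 × (1-M) × (1-K) = 255 × 0.60 × 0.46 = 70.38 → 70
B = 255 × (1-Y) × (1-K) = 255 × 0.50 × 0.46 = 58.65 → 59
= RGB(55, 70, 59)


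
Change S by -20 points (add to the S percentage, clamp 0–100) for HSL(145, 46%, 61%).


Original S = 46%
Adjustment = -20 percentage points
New S = 46 + (-20) = 26
Clamp to [0, 100] → 26
= HSL(145°, 26%, 61%)


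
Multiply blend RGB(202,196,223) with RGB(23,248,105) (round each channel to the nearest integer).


Multiply: C = A×B/255, rounded to nearest integer
R: 202×23/255 = 4646/255 ≈ 18.220 → 18
G: 196×248/255 = 48608/255 ≈ 190.620 → 191
B: 223×105/255 = 23415/255 ≈ 91.824 → 92
= RGB(18, 191, 92)


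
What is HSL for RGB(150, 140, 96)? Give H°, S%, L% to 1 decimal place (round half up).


Normalize: R'=150/255≈0.5882, G'=140/255≈0.5490, B'=96/255≈0.3765
Max=150/255, Min=96/255, Δ=Max-Min=54/255
L = (Max+Min)/2 = (150+96)/510 = 246/510 = 0.48235… → L = 48.2%
L ≤ 0.5 → S = Δ/(Max+Min) = 54/(150+96) = 54/246 = 0.21951… → S = 22.0%
(the 1/255 factors cancel in S and H, so raw channel differences can be used)
Max is R' → H = 60 × (((G-B)/Δ) mod 6) = 60 × (((140-96)/54) mod 6)
  44/54 = 0.8148…
  H = 60 × 0.8148… = 48.888…° → H = 48.9°
= HSL(48.9°, 22.0%, 48.2%)


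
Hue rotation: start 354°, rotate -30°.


New hue = (H + rotation) mod 360
New hue = (354 -30) mod 360
= 324 mod 360
= 324°


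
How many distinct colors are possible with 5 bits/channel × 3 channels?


Total bits = 5 bits/channel × 3 channels = 15 bits
Distinct colors = 2^15
= 32,768 colors


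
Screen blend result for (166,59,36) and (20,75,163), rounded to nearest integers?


Screen: C = 255 - (255-A)×(255-B)/255, rounded to nearest integer
R: 255 - (255-166)×(255-20)/255 = 255 - 20915/255 ≈ 255 - 82.020 = 172.980 → 173
G: 255 - (255-59)×(255-75)/255 = 255 - 35280/255 ≈ 255 - 138.353 = 116.647 → 117
B: 255 - (255-36)×(255-163)/255 = 255 - 20148/255 ≈ 255 - 79.012 = 175.988 → 176
= RGB(173, 117, 176)


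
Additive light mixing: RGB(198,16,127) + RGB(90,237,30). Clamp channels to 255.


Additive: each channel = min(255, C₁+C₂)
R: 198+90 = 288 → 255
G: 16+237 = 253 → 253
B: 127+30 = 157 → 157
= RGB(255, 253, 157)


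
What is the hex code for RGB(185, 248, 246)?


R = 185 → B9 (hex)
G = 248 → F8 (hex)
B = 246 → F6 (hex)
Hex = #B9F8F6


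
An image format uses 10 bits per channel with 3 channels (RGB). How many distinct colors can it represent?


Total bits = 10 bits/channel × 3 channels = 30 bits
Distinct colors = 2^30
= 1,073,741,824 colors


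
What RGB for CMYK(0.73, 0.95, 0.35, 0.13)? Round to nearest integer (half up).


R = 255 × (1-C) × (1-K) = 255 × 0.27 × 0.87 = 59.8995 → 60
G = 255 × (1-M) × (1-K) = 255 × 0.05 × 0.87 = 11.0925 → 11
B = 255 × (1-Y) × (1-K) = 255 × 0.65 × 0.87 = 144.2025 → 144
= RGB(60, 11, 144)


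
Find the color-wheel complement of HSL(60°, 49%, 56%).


Complement = opposite side of color wheel = hue + 180°
H' = (60 + 180) mod 360 = 240°
S and L unchanged.
= HSL(240°, 49%, 56%)


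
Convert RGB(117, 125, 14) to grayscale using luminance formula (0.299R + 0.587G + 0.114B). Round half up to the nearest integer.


Gray = 0.299×R + 0.587×G + 0.114×B
Gray = 0.299×117 + 0.587×125 + 0.114×14
Gray = 34.983 + 73.375 + 1.596
Gray = 109.954 → round half up → 110
Gray = 110


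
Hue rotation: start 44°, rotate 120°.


New hue = (H + rotation) mod 360
New hue = (44 + 120) mod 360
= 164 mod 360
= 164°


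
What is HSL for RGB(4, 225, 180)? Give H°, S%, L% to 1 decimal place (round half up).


Normalize: R'=4/255≈0.0157, G'=225/255≈0.8824, B'=180/255≈0.7059
Max=225/255, Min=4/255, Δ=Max-Min=221/255
L = (Max+Min)/2 = (225+4)/510 = 229/510 = 0.44901… → L = 44.9%
L ≤ 0.5 → S = Δ/(Max+Min) = 221/(225+4) = 221/229 = 0.96506… → S = 96.5%
(the 1/255 factors cancel in S and H, so raw channel differences can be used)
Max is G' → H = 60 × ((B-R)/Δ + 2) = 60 × ((180-4)/221 + 2)
  176/221 + 2 = 0.7963… + 2 = 2.7963…
  H = 60 × 2.7963… = 167.782…° → H = 167.8°
= HSL(167.8°, 96.5%, 44.9%)


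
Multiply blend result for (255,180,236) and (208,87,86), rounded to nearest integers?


Multiply: C = A×B/255, rounded to nearest integer
R: 255×208/255 = 53040/255 ≈ 208.000 → 208
G: 180×87/255 = 15660/255 ≈ 61.412 → 61
B: 236×86/255 = 20296/255 ≈ 79.592 → 80
= RGB(208, 61, 80)


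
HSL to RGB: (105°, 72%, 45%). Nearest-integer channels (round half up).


H=105°, S=0.72, L=0.45
C = (1-|2L-1|)×S = (1-|-0.10|)×0.72 = 0.648
H' = H/60 = 105/60 ≈ 1.7500; X = C×(1-|H' mod 2 - 1|) = 0.162
m = L - C/2 = 0.45 - 0.324 = 0.126
Sector ⌊H'⌋ = 1 → (R',G',B') = (0.162, 0.648, 0.0)
RGB = ((R'+m)×255, (G'+m)×255, (B'+m)×255) = (73.44, 197.37, 32.13)
Round half up → RGB(73, 197, 32)


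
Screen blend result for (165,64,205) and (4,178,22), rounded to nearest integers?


Screen: C = 255 - (255-A)×(255-B)/255, rounded to nearest integer
R: 255 - (255-165)×(255-4)/255 = 255 - 22590/255 ≈ 255 - 88.588 = 166.412 → 166
G: 255 - (255-64)×(255-178)/255 = 255 - 14707/255 ≈ 255 - 57.675 = 197.325 → 197
B: 255 - (255-205)×(255-22)/255 = 255 - 11650/255 ≈ 255 - 45.686 = 209.314 → 209
= RGB(166, 197, 209)


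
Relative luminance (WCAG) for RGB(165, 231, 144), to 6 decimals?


Linearize each channel (sRGB transfer function): c = v/255; c_lin = c/12.92 if c ≤ 0.04045, else ((c+0.055)/1.055)^2.4
  R: 165/255 ≈ 0.647059 > 0.04045 → ((0.647059+0.055)/1.055)^2.4 ≈ 0.376262
  G: 231/255 ≈ 0.905882 > 0.04045 → ((0.905882+0.055)/1.055)^2.4 ≈ 0.799103
  B: 144/255 ≈ 0.564706 > 0.04045 → ((0.564706+0.055)/1.055)^2.4 ≈ 0.278894
R_lin = 0.376262, G_lin = 0.799103, B_lin = 0.278894
L = 0.2126×R + 0.7152×G + 0.0722×B
L = 0.2126×0.376262 + 0.7152×0.799103 + 0.0722×0.278894
L ≈ 0.671648


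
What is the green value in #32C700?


Color: #32C700
R = 32 = 50
G = C7 = 199
B = 00 = 0
Green = 199


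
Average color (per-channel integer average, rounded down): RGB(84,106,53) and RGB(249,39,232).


Midpoint: each channel = ⌊(C₁+C₂)/2⌋
R: ⌊(84+249)/2⌋ = 166
G: ⌊(106+39)/2⌋ = 72
B: ⌊(53+232)/2⌋ = 142
= RGB(166, 72, 142)


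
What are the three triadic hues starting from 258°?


Triadic: equally spaced at 120° intervals
H1 = 258°
H2 = (258 + 120) mod 360 = 18°
H3 = (258 + 240) mod 360 = 138°
Triadic = 258°, 18°, 138°


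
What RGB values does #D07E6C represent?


D0 → 208 (R)
7E → 126 (G)
6C → 108 (B)
= RGB(208, 126, 108)


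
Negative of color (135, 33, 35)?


Invert: (255-R, 255-G, 255-B)
R: 255-135 = 120
G: 255-33 = 222
B: 255-35 = 220
= RGB(120, 222, 220)


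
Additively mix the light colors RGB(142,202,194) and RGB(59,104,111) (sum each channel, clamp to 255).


Additive: each channel = min(255, C₁+C₂)
R: 142+59 = 201 → 201
G: 202+104 = 306 → 255
B: 194+111 = 305 → 255
= RGB(201, 255, 255)


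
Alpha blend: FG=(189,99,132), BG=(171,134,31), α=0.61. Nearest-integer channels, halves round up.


C = α×F + (1-α)×B, with 1-α = 0.39
R: 0.61×189 + 0.39×171 = 115.29 + 66.69 = 181.98 → 182
G: 0.61×99 + 0.39×134 = 60.39 + 52.26 = 112.65 → 113
B: 0.61×132 + 0.39×31 = 80.52 + 12.09 = 92.61 → 93
= RGB(182, 113, 93)


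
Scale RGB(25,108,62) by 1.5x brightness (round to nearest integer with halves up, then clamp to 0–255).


Multiply each channel by 1.5, round half up, clamp to [0, 255]
R: 25×1.5 = 37.5 → round → 38
G: 108×1.5 = 162
B: 62×1.5 = 93
= RGB(38, 162, 93)


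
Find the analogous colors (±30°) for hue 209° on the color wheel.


Base hue: 209°
Left analog: (209 - 30) mod 360 = 179°
Right analog: (209 + 30) mod 360 = 239°
Analogous hues = 179° and 239°


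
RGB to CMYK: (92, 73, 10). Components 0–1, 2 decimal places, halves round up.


R'=92/255≈0.3608, G'=73/255≈0.2863, B'=10/255≈0.0392
K = 1 - max(R',G',B') = 1 - 92/255 = 163/255 = 0.63921… → 0.64
(1-R'-K)/(1-K) simplifies to (max-R)/max with max = 92:
C = (92-92)/92 = 0/92 = 0 → 0.00
M = (92-73)/92 = 19/92 = 0.20652… → 0.21
Y = (92-10)/92 = 82/92 = 0.89130… → 0.89
= CMYK(0.00, 0.21, 0.89, 0.64)


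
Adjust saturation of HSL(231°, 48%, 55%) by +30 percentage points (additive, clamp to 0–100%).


Original S = 48%
Adjustment = +30 percentage points
New S = 48 + (30) = 78
Clamp to [0, 100] → 78
= HSL(231°, 78%, 55%)


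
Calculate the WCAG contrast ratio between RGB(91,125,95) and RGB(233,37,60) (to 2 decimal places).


Linearize each sRGB channel c=v/255: c/12.92 if c ≤ 0.04045 else ((c+0.055)/1.055)^2.4
L = 0.2126×R_lin + 0.7152×G_lin + 0.0722×B_lin
Color 1 (91,125,95):
  R=91: 91/255≈0.3569 > 0.04045 → ((0.3569+0.055)/1.055)^2.4 ≈ 0.10462
  G=125: 125/255≈0.4902 > 0.04045 → ((0.4902+0.055)/1.055)^2.4 ≈ 0.20508
  B=95: 95/255≈0.3725 > 0.04045 → ((0.3725+0.055)/1.055)^2.4 ≈ 0.11444
  L1 = 0.2126×0.10462 + 0.7152×0.20508 + 0.0722×0.11444 ≈ 0.17718
Color 2 (233,37,60):
  R=233: 233/255≈0.9137 > 0.04045 → ((0.9137+0.055)/1.055)^2.4 ≈ 0.81485
  G=37: 37/255≈0.1451 > 0.04045 → ((0.1451+0.055)/1.055)^2.4 ≈ 0.01850
  B=60: 60/255≈0.2353 > 0.04045 → ((0.2353+0.055)/1.055)^2.4 ≈ 0.04519
  L2 = 0.2126×0.81485 + 0.7152×0.01850 + 0.0722×0.04519 ≈ 0.18973
Lighter = 0.18973, Darker = 0.17718
Ratio = (L_lighter + 0.05) / (L_darker + 0.05)
Ratio = (0.18973 + 0.05) / (0.17718 + 0.05) = 0.23973 / 0.22718 ≈ 1.0553
Ratio ≈ 1.06:1


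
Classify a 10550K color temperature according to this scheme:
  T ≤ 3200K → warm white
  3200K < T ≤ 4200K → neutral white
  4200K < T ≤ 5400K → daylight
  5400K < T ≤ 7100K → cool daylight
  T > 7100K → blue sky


Temperature: 10550K
10550K > 7100K → blue sky
Classification: blue sky


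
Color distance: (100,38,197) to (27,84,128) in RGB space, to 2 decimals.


d = √[(R₁-R₂)² + (G₁-G₂)² + (B₁-B₂)²]
d = √[(100-27)² + (38-84)² + (197-128)²]
d = √[5329 + 2116 + 4761]
d = √12206
d ≈ 110.48


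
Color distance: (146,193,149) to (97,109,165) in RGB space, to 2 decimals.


d = √[(R₁-R₂)² + (G₁-G₂)² + (B₁-B₂)²]
d = √[(146-97)² + (193-109)² + (149-165)²]
d = √[2401 + 7056 + 256]
d = √9713
d ≈ 98.55


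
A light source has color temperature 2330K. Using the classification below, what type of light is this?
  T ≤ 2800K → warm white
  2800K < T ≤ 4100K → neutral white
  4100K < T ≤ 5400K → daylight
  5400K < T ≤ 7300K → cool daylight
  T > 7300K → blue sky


Temperature: 2330K
2330K ≤ 2800K → warm white
Classification: warm white


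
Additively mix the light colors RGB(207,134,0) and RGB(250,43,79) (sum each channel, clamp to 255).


Additive: each channel = min(255, C₁+C₂)
R: 207+250 = 457 → 255
G: 134+43 = 177 → 177
B: 0+79 = 79 → 79
= RGB(255, 177, 79)


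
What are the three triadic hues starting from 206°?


Triadic: equally spaced at 120° intervals
H1 = 206°
H2 = (206 + 120) mod 360 = 326°
H3 = (206 + 240) mod 360 = 86°
Triadic = 206°, 326°, 86°


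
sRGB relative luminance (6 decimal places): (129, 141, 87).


Linearize each channel (sRGB transfer function): c = v/255; c_lin = c/12.92 if c ≤ 0.04045, else ((c+0.055)/1.055)^2.4
  R: 129/255 ≈ 0.505882 > 0.04045 → ((0.505882+0.055)/1.055)^2.4 ≈ 0.219526
  G: 141/255 ≈ 0.552941 > 0.04045 → ((0.552941+0.055)/1.055)^2.4 ≈ 0.266356
  B: 87/255 ≈ 0.341176 > 0.04045 → ((0.341176+0.055)/1.055)^2.4 ≈ 0.095307
R_lin = 0.219526, G_lin = 0.266356, B_lin = 0.095307
L = 0.2126×R + 0.7152×G + 0.0722×B
L = 0.2126×0.219526 + 0.7152×0.266356 + 0.0722×0.095307
L ≈ 0.244050


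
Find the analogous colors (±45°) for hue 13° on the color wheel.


Base hue: 13°
Left analog: (13 - 45) mod 360 = 328°
Right analog: (13 + 45) mod 360 = 58°
Analogous hues = 328° and 58°


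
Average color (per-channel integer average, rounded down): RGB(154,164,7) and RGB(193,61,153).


Midpoint: each channel = ⌊(C₁+C₂)/2⌋
R: ⌊(154+193)/2⌋ = 173
G: ⌊(164+61)/2⌋ = 112
B: ⌊(7+153)/2⌋ = 80
= RGB(173, 112, 80)


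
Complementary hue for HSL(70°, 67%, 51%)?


Complement = opposite side of color wheel = hue + 180°
H' = (70 + 180) mod 360 = 250°
S and L unchanged.
= HSL(250°, 67%, 51%)


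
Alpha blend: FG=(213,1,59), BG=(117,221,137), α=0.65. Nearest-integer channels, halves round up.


C = α×F + (1-α)×B, with 1-α = 0.35
R: 0.65×213 + 0.35×117 = 138.45 + 40.95 = 179.40 → 179
G: 0.65×1 + 0.35×221 = 0.65 + 77.35 = 78.00 → 78
B: 0.65×59 + 0.35×137 = 38.35 + 47.95 = 86.30 → 86
= RGB(179, 78, 86)


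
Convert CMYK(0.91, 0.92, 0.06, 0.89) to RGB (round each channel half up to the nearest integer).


R = 255 × (1-C) × (1-K) = 255 × 0.09 × 0.11 = 2.5245 → 3
G = 255 × (1-M) × (1-K) = 255 × 0.08 × 0.11 = 2.244 → 2
B = 255 × (1-Y) × (1-K) = 255 × 0.94 × 0.11 = 26.367 → 26
= RGB(3, 2, 26)


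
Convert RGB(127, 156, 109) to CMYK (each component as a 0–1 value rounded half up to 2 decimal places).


R'=127/255≈0.4980, G'=156/255≈0.6118, B'=109/255≈0.4275
K = 1 - max(R',G',B') = 1 - 156/255 = 99/255 = 0.38823… → 0.39
(1-R'-K)/(1-K) simplifies to (max-R)/max with max = 156:
C = (156-127)/156 = 29/156 = 0.18589… → 0.19
M = (156-156)/156 = 0/156 = 0 → 0.00
Y = (156-109)/156 = 47/156 = 0.30128… → 0.30
= CMYK(0.19, 0.00, 0.30, 0.39)


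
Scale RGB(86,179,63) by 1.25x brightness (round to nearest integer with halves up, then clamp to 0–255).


Multiply each channel by 1.25, round half up, clamp to [0, 255]
R: 86×1.25 = 107.5 → round → 108
G: 179×1.25 = 223.75 → round → 224
B: 63×1.25 = 78.75 → round → 79
= RGB(108, 224, 79)


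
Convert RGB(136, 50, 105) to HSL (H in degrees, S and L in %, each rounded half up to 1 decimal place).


Normalize: R'=136/255≈0.5333, G'=50/255≈0.1961, B'=105/255≈0.4118
Max=136/255, Min=50/255, Δ=Max-Min=86/255
L = (Max+Min)/2 = (136+50)/510 = 186/510 = 0.36470… → L = 36.5%
L ≤ 0.5 → S = Δ/(Max+Min) = 86/(136+50) = 86/186 = 0.46236… → S = 46.2%
(the 1/255 factors cancel in S and H, so raw channel differences can be used)
Max is R' → H = 60 × (((G-B)/Δ) mod 6) = 60 × (((50-105)/86) mod 6)
  (-55)/86 = -0.6395…; negative, so add 6 → 5.3604…
  H = 60 × 5.3604… = 321.627…° → H = 321.6°
= HSL(321.6°, 46.2%, 36.5%)


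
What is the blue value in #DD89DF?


Color: #DD89DF
R = DD = 221
G = 89 = 137
B = DF = 223
Blue = 223


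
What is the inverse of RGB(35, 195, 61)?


Invert: (255-R, 255-G, 255-B)
R: 255-35 = 220
G: 255-195 = 60
B: 255-61 = 194
= RGB(220, 60, 194)


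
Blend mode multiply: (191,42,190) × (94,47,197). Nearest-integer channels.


Multiply: C = A×B/255, rounded to nearest integer
R: 191×94/255 = 17954/255 ≈ 70.408 → 70
G: 42×47/255 = 1974/255 ≈ 7.741 → 8
B: 190×197/255 = 37430/255 ≈ 146.784 → 147
= RGB(70, 8, 147)


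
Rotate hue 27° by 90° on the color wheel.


New hue = (H + rotation) mod 360
New hue = (27 + 90) mod 360
= 117 mod 360
= 117°


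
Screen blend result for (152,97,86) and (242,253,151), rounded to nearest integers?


Screen: C = 255 - (255-A)×(255-B)/255, rounded to nearest integer
R: 255 - (255-152)×(255-242)/255 = 255 - 1339/255 ≈ 255 - 5.251 = 249.749 → 250
G: 255 - (255-97)×(255-253)/255 = 255 - 316/255 ≈ 255 - 1.239 = 253.761 → 254
B: 255 - (255-86)×(255-151)/255 = 255 - 17576/255 ≈ 255 - 68.925 = 186.075 → 186
= RGB(250, 254, 186)


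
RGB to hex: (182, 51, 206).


R = 182 → B6 (hex)
G = 51 → 33 (hex)
B = 206 → CE (hex)
Hex = #B633CE


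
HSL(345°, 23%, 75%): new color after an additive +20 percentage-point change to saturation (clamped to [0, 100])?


Original S = 23%
Adjustment = +20 percentage points
New S = 23 + (20) = 43
Clamp to [0, 100] → 43
= HSL(345°, 43%, 75%)


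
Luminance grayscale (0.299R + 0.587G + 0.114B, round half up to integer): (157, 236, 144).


Gray = 0.299×R + 0.587×G + 0.114×B
Gray = 0.299×157 + 0.587×236 + 0.114×144
Gray = 46.943 + 138.532 + 16.416
Gray = 201.891 → round half up → 202
Gray = 202


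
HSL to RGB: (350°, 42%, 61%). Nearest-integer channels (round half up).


H=350°, S=0.42, L=0.61
C = (1-|2L-1|)×S = (1-|0.22|)×0.42 = 0.3276
H' = H/60 = 350/60 ≈ 5.8333; X = C×(1-|H' mod 2 - 1|) = 0.0546
m = L - C/2 = 0.61 - 0.1638 = 0.4462
Sector ⌊H'⌋ = 5 → (R',G',B') = (0.3276, 0.0, 0.0546)
RGB = ((R'+m)×255, (G'+m)×255, (B'+m)×255) = (197.319, 113.781, 127.704)
Round half up → RGB(197, 114, 128)


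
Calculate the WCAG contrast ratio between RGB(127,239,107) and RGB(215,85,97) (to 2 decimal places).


Linearize each sRGB channel c=v/255: c/12.92 if c ≤ 0.04045 else ((c+0.055)/1.055)^2.4
L = 0.2126×R_lin + 0.7152×G_lin + 0.0722×B_lin
Color 1 (127,239,107):
  R=127: 127/255≈0.4980 > 0.04045 → ((0.4980+0.055)/1.055)^2.4 ≈ 0.21223
  G=239: 239/255≈0.9373 > 0.04045 → ((0.9373+0.055)/1.055)^2.4 ≈ 0.86316
  B=107: 107/255≈0.4196 > 0.04045 → ((0.4196+0.055)/1.055)^2.4 ≈ 0.14703
  L1 = 0.2126×0.21223 + 0.7152×0.86316 + 0.0722×0.14703 ≈ 0.67307
Color 2 (215,85,97):
  R=215: 215/255≈0.8431 > 0.04045 → ((0.8431+0.055)/1.055)^2.4 ≈ 0.67954
  G=85: 85/255≈0.3333 > 0.04045 → ((0.3333+0.055)/1.055)^2.4 ≈ 0.09084
  B=97: 97/255≈0.3804 > 0.04045 → ((0.3804+0.055)/1.055)^2.4 ≈ 0.11954
  L2 = 0.2126×0.67954 + 0.7152×0.09084 + 0.0722×0.11954 ≈ 0.21807
Lighter = 0.67307, Darker = 0.21807
Ratio = (L_lighter + 0.05) / (L_darker + 0.05)
Ratio = (0.67307 + 0.05) / (0.21807 + 0.05) = 0.72307 / 0.26807 ≈ 2.6973
Ratio ≈ 2.70:1


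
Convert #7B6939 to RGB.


7B → 123 (R)
69 → 105 (G)
39 → 57 (B)
= RGB(123, 105, 57)


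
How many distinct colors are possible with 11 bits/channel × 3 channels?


Total bits = 11 bits/channel × 3 channels = 33 bits
Distinct colors = 2^33
= 8,589,934,592 colors


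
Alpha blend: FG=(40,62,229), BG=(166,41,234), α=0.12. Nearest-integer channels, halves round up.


C = α×F + (1-α)×B, with 1-α = 0.88
R: 0.12×40 + 0.88×166 = 4.80 + 146.08 = 150.88 → 151
G: 0.12×62 + 0.88×41 = 7.44 + 36.08 = 43.52 → 44
B: 0.12×229 + 0.88×234 = 27.48 + 205.92 = 233.40 → 233
= RGB(151, 44, 233)


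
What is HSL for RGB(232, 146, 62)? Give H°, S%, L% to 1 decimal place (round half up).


Normalize: R'=232/255≈0.9098, G'=146/255≈0.5725, B'=62/255≈0.2431
Max=232/255, Min=62/255, Δ=Max-Min=170/255
L = (Max+Min)/2 = (232+62)/510 = 294/510 = 0.57647… → L = 57.6%
L > 0.5 → S = Δ/(2-Max-Min) = 170/(510-232-62) = 170/216 = 0.78703… → S = 78.7%
(the 1/255 factors cancel in S and H, so raw channel differences can be used)
Max is R' → H = 60 × (((G-B)/Δ) mod 6) = 60 × (((146-62)/170) mod 6)
  84/170 = 0.4941…
  H = 60 × 0.4941… = 29.647…° → H = 29.6°
= HSL(29.6°, 78.7%, 57.6%)


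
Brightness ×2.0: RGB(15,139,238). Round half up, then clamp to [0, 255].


Multiply each channel by 2.0, round half up, clamp to [0, 255]
R: 15×2.0 = 30
G: 139×2.0 = 278 → clamp → 255
B: 238×2.0 = 476 → clamp → 255
= RGB(30, 255, 255)


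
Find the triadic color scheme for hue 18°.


Triadic: equally spaced at 120° intervals
H1 = 18°
H2 = (18 + 120) mod 360 = 138°
H3 = (18 + 240) mod 360 = 258°
Triadic = 18°, 138°, 258°


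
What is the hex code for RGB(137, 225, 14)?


R = 137 → 89 (hex)
G = 225 → E1 (hex)
B = 14 → 0E (hex)
Hex = #89E10E


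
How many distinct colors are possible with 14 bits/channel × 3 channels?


Total bits = 14 bits/channel × 3 channels = 42 bits
Distinct colors = 2^42
= 4,398,046,511,104 colors


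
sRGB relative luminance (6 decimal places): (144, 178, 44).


Linearize each channel (sRGB transfer function): c = v/255; c_lin = c/12.92 if c ≤ 0.04045, else ((c+0.055)/1.055)^2.4
  R: 144/255 ≈ 0.564706 > 0.04045 → ((0.564706+0.055)/1.055)^2.4 ≈ 0.278894
  G: 178/255 ≈ 0.698039 > 0.04045 → ((0.698039+0.055)/1.055)^2.4 ≈ 0.445201
  B: 44/255 ≈ 0.172549 > 0.04045 → ((0.172549+0.055)/1.055)^2.4 ≈ 0.025187
R_lin = 0.278894, G_lin = 0.445201, B_lin = 0.025187
L = 0.2126×R + 0.7152×G + 0.0722×B
L = 0.2126×0.278894 + 0.7152×0.445201 + 0.0722×0.025187
L ≈ 0.379519


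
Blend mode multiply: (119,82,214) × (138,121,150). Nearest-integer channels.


Multiply: C = A×B/255, rounded to nearest integer
R: 119×138/255 = 16422/255 ≈ 64.400 → 64
G: 82×121/255 = 9922/255 ≈ 38.910 → 39
B: 214×150/255 = 32100/255 ≈ 125.882 → 126
= RGB(64, 39, 126)


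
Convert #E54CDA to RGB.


E5 → 229 (R)
4C → 76 (G)
DA → 218 (B)
= RGB(229, 76, 218)


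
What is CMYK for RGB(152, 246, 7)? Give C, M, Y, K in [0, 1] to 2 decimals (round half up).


R'=152/255≈0.5961, G'=246/255≈0.9647, B'=7/255≈0.0275
K = 1 - max(R',G',B') = 1 - 246/255 = 9/255 = 0.03529… → 0.04
(1-R'-K)/(1-K) simplifies to (max-R)/max with max = 246:
C = (246-152)/246 = 94/246 = 0.38211… → 0.38
M = (246-246)/246 = 0/246 = 0 → 0.00
Y = (246-7)/246 = 239/246 = 0.97154… → 0.97
= CMYK(0.38, 0.00, 0.97, 0.04)


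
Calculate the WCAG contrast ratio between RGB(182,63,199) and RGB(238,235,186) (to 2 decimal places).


Linearize each sRGB channel c=v/255: c/12.92 if c ≤ 0.04045 else ((c+0.055)/1.055)^2.4
L = 0.2126×R_lin + 0.7152×G_lin + 0.0722×B_lin
Color 1 (182,63,199):
  R=182: 182/255≈0.7137 > 0.04045 → ((0.7137+0.055)/1.055)^2.4 ≈ 0.46778
  G=63: 63/255≈0.2471 > 0.04045 → ((0.2471+0.055)/1.055)^2.4 ≈ 0.04971
  B=199: 199/255≈0.7804 > 0.04045 → ((0.7804+0.055)/1.055)^2.4 ≈ 0.57112
  L1 = 0.2126×0.46778 + 0.7152×0.04971 + 0.0722×0.57112 ≈ 0.17624
Color 2 (238,235,186):
  R=238: 238/255≈0.9333 > 0.04045 → ((0.9333+0.055)/1.055)^2.4 ≈ 0.85499
  G=235: 235/255≈0.9216 > 0.04045 → ((0.9216+0.055)/1.055)^2.4 ≈ 0.83077
  B=186: 186/255≈0.7294 > 0.04045 → ((0.7294+0.055)/1.055)^2.4 ≈ 0.49102
  L2 = 0.2126×0.85499 + 0.7152×0.83077 + 0.0722×0.49102 ≈ 0.81139
Lighter = 0.81139, Darker = 0.17624
Ratio = (L_lighter + 0.05) / (L_darker + 0.05)
Ratio = (0.81139 + 0.05) / (0.17624 + 0.05) = 0.86139 / 0.22624 ≈ 3.8075
Ratio ≈ 3.81:1


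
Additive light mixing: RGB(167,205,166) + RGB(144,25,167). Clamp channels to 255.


Additive: each channel = min(255, C₁+C₂)
R: 167+144 = 311 → 255
G: 205+25 = 230 → 230
B: 166+167 = 333 → 255
= RGB(255, 230, 255)


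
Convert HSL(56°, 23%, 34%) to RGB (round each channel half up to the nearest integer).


H=56°, S=0.23, L=0.34
C = (1-|2L-1|)×S = (1-|-0.32|)×0.23 = 0.1564
H' = H/60 = 56/60 ≈ 0.9333; X = C×(1-|H' mod 2 - 1|) ≈ 0.1460
m = L - C/2 = 0.34 - 0.0782 = 0.2618
Sector ⌊H'⌋ = 0 → (R',G',B') = (0.1564, ≈0.1460, 0.0)
RGB = ((R'+m)×255, (G'+m)×255, (B'+m)×255) = (106.641, 103.9822, 66.759)
Round half up → RGB(107, 104, 67)


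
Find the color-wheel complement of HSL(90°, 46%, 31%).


Complement = opposite side of color wheel = hue + 180°
H' = (90 + 180) mod 360 = 270°
S and L unchanged.
= HSL(270°, 46%, 31%)


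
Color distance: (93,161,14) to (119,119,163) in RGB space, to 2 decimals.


d = √[(R₁-R₂)² + (G₁-G₂)² + (B₁-B₂)²]
d = √[(93-119)² + (161-119)² + (14-163)²]
d = √[676 + 1764 + 22201]
d = √24641
d ≈ 156.97


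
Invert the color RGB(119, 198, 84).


Invert: (255-R, 255-G, 255-B)
R: 255-119 = 136
G: 255-198 = 57
B: 255-84 = 171
= RGB(136, 57, 171)


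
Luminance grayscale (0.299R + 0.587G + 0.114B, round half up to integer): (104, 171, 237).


Gray = 0.299×R + 0.587×G + 0.114×B
Gray = 0.299×104 + 0.587×171 + 0.114×237
Gray = 31.096 + 100.377 + 27.018
Gray = 158.491 → round half up → 158
Gray = 158


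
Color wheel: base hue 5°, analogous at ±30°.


Base hue: 5°
Left analog: (5 - 30) mod 360 = 335°
Right analog: (5 + 30) mod 360 = 35°
Analogous hues = 335° and 35°


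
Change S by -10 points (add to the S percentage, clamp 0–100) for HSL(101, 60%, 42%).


Original S = 60%
Adjustment = -10 percentage points
New S = 60 + (-10) = 50
Clamp to [0, 100] → 50
= HSL(101°, 50%, 42%)


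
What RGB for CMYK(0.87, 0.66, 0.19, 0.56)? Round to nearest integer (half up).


R = 255 × (1-C) × (1-K) = 255 × 0.13 × 0.44 = 14.586 → 15
G = 255 × (1-M) × (1-K) = 255 × 0.34 × 0.44 = 38.148 → 38
B = 255 × (1-Y) × (1-K) = 255 × 0.81 × 0.44 = 90.882 → 91
= RGB(15, 38, 91)


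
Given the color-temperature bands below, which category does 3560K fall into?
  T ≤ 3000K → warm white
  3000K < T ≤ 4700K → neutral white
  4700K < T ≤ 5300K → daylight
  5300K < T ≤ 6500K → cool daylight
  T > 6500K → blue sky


Temperature: 3560K
3000K < 3560K ≤ 4700K → neutral white
Classification: neutral white


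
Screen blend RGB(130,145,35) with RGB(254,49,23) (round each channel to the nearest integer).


Screen: C = 255 - (255-A)×(255-B)/255, rounded to nearest integer
R: 255 - (255-130)×(255-254)/255 = 255 - 125/255 ≈ 255 - 0.490 = 254.510 → 255
G: 255 - (255-145)×(255-49)/255 = 255 - 22660/255 ≈ 255 - 88.863 = 166.137 → 166
B: 255 - (255-35)×(255-23)/255 = 255 - 51040/255 ≈ 255 - 200.157 = 54.843 → 55
= RGB(255, 166, 55)


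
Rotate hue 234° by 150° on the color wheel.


New hue = (H + rotation) mod 360
New hue = (234 + 150) mod 360
= 384 mod 360
= 24°


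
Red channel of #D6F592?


Color: #D6F592
R = D6 = 214
G = F5 = 245
B = 92 = 146
Red = 214


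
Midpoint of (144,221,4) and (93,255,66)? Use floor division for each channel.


Midpoint: each channel = ⌊(C₁+C₂)/2⌋
R: ⌊(144+93)/2⌋ = 118
G: ⌊(221+255)/2⌋ = 238
B: ⌊(4+66)/2⌋ = 35
= RGB(118, 238, 35)


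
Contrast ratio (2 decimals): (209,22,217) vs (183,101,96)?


Linearize each sRGB channel c=v/255: c/12.92 if c ≤ 0.04045 else ((c+0.055)/1.055)^2.4
L = 0.2126×R_lin + 0.7152×G_lin + 0.0722×B_lin
Color 1 (209,22,217):
  R=209: 209/255≈0.8196 > 0.04045 → ((0.8196+0.055)/1.055)^2.4 ≈ 0.63760
  G=22: 22/255≈0.0863 > 0.04045 → ((0.0863+0.055)/1.055)^2.4 ≈ 0.00802
  B=217: 217/255≈0.8510 > 0.04045 → ((0.8510+0.055)/1.055)^2.4 ≈ 0.69387
  L1 = 0.2126×0.63760 + 0.7152×0.00802 + 0.0722×0.69387 ≈ 0.19139
Color 2 (183,101,96):
  R=183: 183/255≈0.7176 > 0.04045 → ((0.7176+0.055)/1.055)^2.4 ≈ 0.47353
  G=101: 101/255≈0.3961 > 0.04045 → ((0.3961+0.055)/1.055)^2.4 ≈ 0.13014
  B=96: 96/255≈0.3765 > 0.04045 → ((0.3765+0.055)/1.055)^2.4 ≈ 0.11697
  L2 = 0.2126×0.47353 + 0.7152×0.13014 + 0.0722×0.11697 ≈ 0.20219
Lighter = 0.20219, Darker = 0.19139
Ratio = (L_lighter + 0.05) / (L_darker + 0.05)
Ratio = (0.20219 + 0.05) / (0.19139 + 0.05) = 0.25219 / 0.24139 ≈ 1.0448
Ratio ≈ 1.04:1


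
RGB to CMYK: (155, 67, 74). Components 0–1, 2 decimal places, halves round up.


R'=155/255≈0.6078, G'=67/255≈0.2627, B'=74/255≈0.2902
K = 1 - max(R',G',B') = 1 - 155/255 = 100/255 = 0.39215… → 0.39
(1-R'-K)/(1-K) simplifies to (max-R)/max with max = 155:
C = (155-155)/155 = 0/155 = 0 → 0.00
M = (155-67)/155 = 88/155 = 0.56774… → 0.57
Y = (155-74)/155 = 81/155 = 0.52258… → 0.52
= CMYK(0.00, 0.57, 0.52, 0.39)


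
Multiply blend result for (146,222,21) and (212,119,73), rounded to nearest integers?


Multiply: C = A×B/255, rounded to nearest integer
R: 146×212/255 = 30952/255 ≈ 121.380 → 121
G: 222×119/255 = 26418/255 ≈ 103.600 → 104
B: 21×73/255 = 1533/255 ≈ 6.012 → 6
= RGB(121, 104, 6)


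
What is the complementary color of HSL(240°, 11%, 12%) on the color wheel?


Complement = opposite side of color wheel = hue + 180°
H' = (240 + 180) mod 360 = 60°
S and L unchanged.
= HSL(60°, 11%, 12%)


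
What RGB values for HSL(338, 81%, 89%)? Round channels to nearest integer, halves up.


H=338°, S=0.81, L=0.89
C = (1-|2L-1|)×S = (1-|0.78|)×0.81 = 0.1782
H' = H/60 = 338/60 ≈ 5.6333; X = C×(1-|H' mod 2 - 1|) = 0.06534
m = L - C/2 = 0.89 - 0.0891 = 0.8009
Sector ⌊H'⌋ = 5 → (R',G',B') = (0.1782, 0.0, 0.06534)
RGB = ((R'+m)×255, (G'+m)×255, (B'+m)×255) = (249.6705, 204.2295, 220.8912)
Round half up → RGB(250, 204, 221)


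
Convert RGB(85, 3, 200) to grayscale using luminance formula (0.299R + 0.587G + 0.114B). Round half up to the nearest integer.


Gray = 0.299×R + 0.587×G + 0.114×B
Gray = 0.299×85 + 0.587×3 + 0.114×200
Gray = 25.415 + 1.761 + 22.800
Gray = 49.976 → round half up → 50
Gray = 50


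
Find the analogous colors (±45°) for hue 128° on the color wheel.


Base hue: 128°
Left analog: (128 - 45) mod 360 = 83°
Right analog: (128 + 45) mod 360 = 173°
Analogous hues = 83° and 173°


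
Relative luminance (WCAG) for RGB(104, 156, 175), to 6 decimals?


Linearize each channel (sRGB transfer function): c = v/255; c_lin = c/12.92 if c ≤ 0.04045, else ((c+0.055)/1.055)^2.4
  R: 104/255 ≈ 0.407843 > 0.04045 → ((0.407843+0.055)/1.055)^2.4 ≈ 0.138432
  G: 156/255 ≈ 0.611765 > 0.04045 → ((0.611765+0.055)/1.055)^2.4 ≈ 0.332452
  B: 175/255 ≈ 0.686275 > 0.04045 → ((0.686275+0.055)/1.055)^2.4 ≈ 0.428690
R_lin = 0.138432, G_lin = 0.332452, B_lin = 0.428690
L = 0.2126×R + 0.7152×G + 0.0722×B
L = 0.2126×0.138432 + 0.7152×0.332452 + 0.0722×0.428690
L ≈ 0.298151


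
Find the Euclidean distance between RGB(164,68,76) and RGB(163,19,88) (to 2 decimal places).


d = √[(R₁-R₂)² + (G₁-G₂)² + (B₁-B₂)²]
d = √[(164-163)² + (68-19)² + (76-88)²]
d = √[1 + 2401 + 144]
d = √2546
d ≈ 50.46


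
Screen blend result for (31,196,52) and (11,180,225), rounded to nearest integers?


Screen: C = 255 - (255-A)×(255-B)/255, rounded to nearest integer
R: 255 - (255-31)×(255-11)/255 = 255 - 54656/255 ≈ 255 - 214.337 = 40.663 → 41
G: 255 - (255-196)×(255-180)/255 = 255 - 4425/255 ≈ 255 - 17.353 = 237.647 → 238
B: 255 - (255-52)×(255-225)/255 = 255 - 6090/255 ≈ 255 - 23.882 = 231.118 → 231
= RGB(41, 238, 231)


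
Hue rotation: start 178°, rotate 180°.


New hue = (H + rotation) mod 360
New hue = (178 + 180) mod 360
= 358 mod 360
= 358°


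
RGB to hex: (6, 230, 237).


R = 6 → 06 (hex)
G = 230 → E6 (hex)
B = 237 → ED (hex)
Hex = #06E6ED


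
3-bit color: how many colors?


Colors = 2^bits = 2^3
= 8 colors


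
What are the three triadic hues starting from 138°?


Triadic: equally spaced at 120° intervals
H1 = 138°
H2 = (138 + 120) mod 360 = 258°
H3 = (138 + 240) mod 360 = 18°
Triadic = 138°, 258°, 18°


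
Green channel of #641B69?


Color: #641B69
R = 64 = 100
G = 1B = 27
B = 69 = 105
Green = 27


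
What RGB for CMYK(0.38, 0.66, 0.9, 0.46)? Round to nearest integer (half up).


R = 255 × (1-C) × (1-K) = 255 × 0.62 × 0.54 = 85.374 → 85
G = 255 × (1-M) × (1-K) = 255 × 0.34 × 0.54 = 46.818 → 47
B = 255 × (1-Y) × (1-K) = 255 × 0.10 × 0.54 = 13.77 → 14
= RGB(85, 47, 14)


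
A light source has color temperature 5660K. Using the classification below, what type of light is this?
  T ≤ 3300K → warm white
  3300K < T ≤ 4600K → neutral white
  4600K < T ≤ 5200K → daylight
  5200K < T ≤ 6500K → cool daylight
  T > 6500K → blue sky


Temperature: 5660K
5200K < 5660K ≤ 6500K → cool daylight
Classification: cool daylight


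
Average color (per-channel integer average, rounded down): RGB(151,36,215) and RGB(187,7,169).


Midpoint: each channel = ⌊(C₁+C₂)/2⌋
R: ⌊(151+187)/2⌋ = 169
G: ⌊(36+7)/2⌋ = 21
B: ⌊(215+169)/2⌋ = 192
= RGB(169, 21, 192)


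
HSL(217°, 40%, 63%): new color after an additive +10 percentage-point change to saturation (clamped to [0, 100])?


Original S = 40%
Adjustment = +10 percentage points
New S = 40 + (10) = 50
Clamp to [0, 100] → 50
= HSL(217°, 50%, 63%)


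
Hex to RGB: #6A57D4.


6A → 106 (R)
57 → 87 (G)
D4 → 212 (B)
= RGB(106, 87, 212)


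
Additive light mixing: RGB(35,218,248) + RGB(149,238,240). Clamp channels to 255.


Additive: each channel = min(255, C₁+C₂)
R: 35+149 = 184 → 184
G: 218+238 = 456 → 255
B: 248+240 = 488 → 255
= RGB(184, 255, 255)


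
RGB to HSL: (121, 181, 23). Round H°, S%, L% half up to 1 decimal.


Normalize: R'=121/255≈0.4745, G'=181/255≈0.7098, B'=23/255≈0.0902
Max=181/255, Min=23/255, Δ=Max-Min=158/255
L = (Max+Min)/2 = (181+23)/510 = 204/510 = 0.4 → L = 40.0%
L ≤ 0.5 → S = Δ/(Max+Min) = 158/(181+23) = 158/204 = 0.77450… → S = 77.5%
(the 1/255 factors cancel in S and H, so raw channel differences can be used)
Max is G' → H = 60 × ((B-R)/Δ + 2) = 60 × ((23-121)/158 + 2)
  -98/158 + 2 = -0.6202… + 2 = 1.3797…
  H = 60 × 1.3797… = 82.784…° → H = 82.8°
= HSL(82.8°, 77.5%, 40.0%)


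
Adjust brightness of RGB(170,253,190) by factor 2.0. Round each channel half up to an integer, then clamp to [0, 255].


Multiply each channel by 2.0, round half up, clamp to [0, 255]
R: 170×2.0 = 340 → clamp → 255
G: 253×2.0 = 506 → clamp → 255
B: 190×2.0 = 380 → clamp → 255
= RGB(255, 255, 255)


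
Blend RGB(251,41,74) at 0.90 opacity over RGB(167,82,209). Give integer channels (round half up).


C = α×F + (1-α)×B, with 1-α = 0.10
R: 0.90×251 + 0.10×167 = 225.90 + 16.70 = 242.60 → 243
G: 0.90×41 + 0.10×82 = 36.90 + 8.20 = 45.10 → 45
B: 0.90×74 + 0.10×209 = 66.60 + 20.90 = 87.50 → 88
= RGB(243, 45, 88)


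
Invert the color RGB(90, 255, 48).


Invert: (255-R, 255-G, 255-B)
R: 255-90 = 165
G: 255-255 = 0
B: 255-48 = 207
= RGB(165, 0, 207)


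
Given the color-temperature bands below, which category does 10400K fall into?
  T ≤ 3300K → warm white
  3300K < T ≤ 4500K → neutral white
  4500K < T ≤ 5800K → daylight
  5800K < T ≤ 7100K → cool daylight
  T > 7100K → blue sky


Temperature: 10400K
10400K > 7100K → blue sky
Classification: blue sky


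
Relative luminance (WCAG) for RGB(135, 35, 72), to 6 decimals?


Linearize each channel (sRGB transfer function): c = v/255; c_lin = c/12.92 if c ≤ 0.04045, else ((c+0.055)/1.055)^2.4
  R: 135/255 ≈ 0.529412 > 0.04045 → ((0.529412+0.055)/1.055)^2.4 ≈ 0.242281
  G: 35/255 ≈ 0.137255 > 0.04045 → ((0.137255+0.055)/1.055)^2.4 ≈ 0.016807
  B: 72/255 ≈ 0.282353 > 0.04045 → ((0.282353+0.055)/1.055)^2.4 ≈ 0.064803
R_lin = 0.242281, G_lin = 0.016807, B_lin = 0.064803
L = 0.2126×R + 0.7152×G + 0.0722×B
L = 0.2126×0.242281 + 0.7152×0.016807 + 0.0722×0.064803
L ≈ 0.068208


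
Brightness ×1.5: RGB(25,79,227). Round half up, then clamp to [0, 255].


Multiply each channel by 1.5, round half up, clamp to [0, 255]
R: 25×1.5 = 37.5 → round → 38
G: 79×1.5 = 118.5 → round → 119
B: 227×1.5 = 340.5 → round → 341 → clamp → 255
= RGB(38, 119, 255)


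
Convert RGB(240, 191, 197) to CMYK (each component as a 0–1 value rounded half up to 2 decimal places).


R'=240/255≈0.9412, G'=191/255≈0.7490, B'=197/255≈0.7725
K = 1 - max(R',G',B') = 1 - 240/255 = 15/255 = 0.05882… → 0.06
(1-R'-K)/(1-K) simplifies to (max-R)/max with max = 240:
C = (240-240)/240 = 0/240 = 0 → 0.00
M = (240-191)/240 = 49/240 = 0.20416… → 0.20
Y = (240-197)/240 = 43/240 = 0.17916… → 0.18
= CMYK(0.00, 0.20, 0.18, 0.06)


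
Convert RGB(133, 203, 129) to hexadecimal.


R = 133 → 85 (hex)
G = 203 → CB (hex)
B = 129 → 81 (hex)
Hex = #85CB81


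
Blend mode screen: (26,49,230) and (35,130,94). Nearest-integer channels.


Screen: C = 255 - (255-A)×(255-B)/255, rounded to nearest integer
R: 255 - (255-26)×(255-35)/255 = 255 - 50380/255 ≈ 255 - 197.569 = 57.431 → 57
G: 255 - (255-49)×(255-130)/255 = 255 - 25750/255 ≈ 255 - 100.980 = 154.020 → 154
B: 255 - (255-230)×(255-94)/255 = 255 - 4025/255 ≈ 255 - 15.784 = 239.216 → 239
= RGB(57, 154, 239)


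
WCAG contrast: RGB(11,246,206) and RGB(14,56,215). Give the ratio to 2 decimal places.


Linearize each sRGB channel c=v/255: c/12.92 if c ≤ 0.04045 else ((c+0.055)/1.055)^2.4
L = 0.2126×R_lin + 0.7152×G_lin + 0.0722×B_lin
Color 1 (11,246,206):
  R=11: 11/255≈0.0431 > 0.04045 → ((0.0431+0.055)/1.055)^2.4 ≈ 0.00335
  G=246: 246/255≈0.9647 > 0.04045 → ((0.9647+0.055)/1.055)^2.4 ≈ 0.92158
  B=206: 206/255≈0.8078 > 0.04045 → ((0.8078+0.055)/1.055)^2.4 ≈ 0.61721
  L1 = 0.2126×0.00335 + 0.7152×0.92158 + 0.0722×0.61721 ≈ 0.70439
Color 2 (14,56,215):
  R=14: 14/255≈0.0549 > 0.04045 → ((0.0549+0.055)/1.055)^2.4 ≈ 0.00439
  G=56: 56/255≈0.2196 > 0.04045 → ((0.2196+0.055)/1.055)^2.4 ≈ 0.03955
  B=215: 215/255≈0.8431 > 0.04045 → ((0.8431+0.055)/1.055)^2.4 ≈ 0.67954
  L2 = 0.2126×0.00439 + 0.7152×0.03955 + 0.0722×0.67954 ≈ 0.07828
Lighter = 0.70439, Darker = 0.07828
Ratio = (L_lighter + 0.05) / (L_darker + 0.05)
Ratio = (0.70439 + 0.05) / (0.07828 + 0.05) = 0.75439 / 0.12828 ≈ 5.8808
Ratio ≈ 5.88:1
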